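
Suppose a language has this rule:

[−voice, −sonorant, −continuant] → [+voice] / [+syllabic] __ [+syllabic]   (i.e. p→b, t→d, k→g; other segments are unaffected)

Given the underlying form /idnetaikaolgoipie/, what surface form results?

/t/ is a voiceless stop between vowels /e/ and /a/, so it voices to [d].
/k/ is a voiceless stop between vowels /i/ and /a/, so it voices to [g].
/p/ is a voiceless stop between vowels /i/ and /i/, so it voices to [b].
Surface form: [idnedaigaolgoibie].

idnedaigaolgoibie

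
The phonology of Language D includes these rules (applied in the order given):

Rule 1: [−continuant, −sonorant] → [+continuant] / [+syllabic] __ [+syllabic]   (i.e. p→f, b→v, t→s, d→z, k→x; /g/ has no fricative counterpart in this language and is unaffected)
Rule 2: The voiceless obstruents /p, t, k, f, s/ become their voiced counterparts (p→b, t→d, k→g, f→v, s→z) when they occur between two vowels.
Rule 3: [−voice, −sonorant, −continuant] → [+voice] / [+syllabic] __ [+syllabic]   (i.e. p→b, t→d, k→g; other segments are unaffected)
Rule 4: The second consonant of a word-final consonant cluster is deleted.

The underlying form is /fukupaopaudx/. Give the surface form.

Rule 1 (intervocalic spirantization): /k/ is a stop between vowels /u/ and /u/, so it spirantizes to the fricative [x]. /p/ is a stop between vowels /u/ and /a/, so it spirantizes to the fricative [f]. /p/ is a stop between vowels /o/ and /a/, so it spirantizes to the fricative [f]. /fukupaopaudx/ → fuxufaofaudx.
Rule 2 (intervocalic voicing): /f/ is a voiceless obstruent between vowels /u/ and /a/, so it voices to [v]. /f/ is a voiceless obstruent between vowels /o/ and /a/, so it voices to [v]. /fuxufaofaudx/ → fuxuvaovaudx.
Rule 3 (intervocalic voicing): no segment meets the environment; /fuxuvaovaudx/ is unchanged.
Rule 4 (final cluster simplification): /x/ is the second consonant of a word-final cluster /dx/, so it deletes. /fuxuvaovaudx/ → fuxuvaovaud.

fuxuvaovaud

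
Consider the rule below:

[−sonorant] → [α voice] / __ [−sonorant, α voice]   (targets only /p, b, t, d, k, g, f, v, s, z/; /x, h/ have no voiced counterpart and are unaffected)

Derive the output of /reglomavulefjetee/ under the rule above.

reglomavulefjetee

No segment of /reglomavulefjetee/ meets the structural description of the rule, so the form surfaces unchanged.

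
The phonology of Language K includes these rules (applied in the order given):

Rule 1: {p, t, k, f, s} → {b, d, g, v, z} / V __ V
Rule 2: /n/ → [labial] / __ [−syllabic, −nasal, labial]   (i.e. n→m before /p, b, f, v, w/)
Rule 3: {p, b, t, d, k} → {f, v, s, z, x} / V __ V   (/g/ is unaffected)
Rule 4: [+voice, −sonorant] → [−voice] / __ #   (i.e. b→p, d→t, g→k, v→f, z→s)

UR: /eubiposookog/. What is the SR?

euvivozoogok

Rule 1 (intervocalic voicing): /p/ is a voiceless obstruent between vowels /i/ and /o/, so it voices to [b]. /s/ is a voiceless obstruent between vowels /o/ and /o/, so it voices to [z]. /k/ is a voiceless obstruent between vowels /o/ and /o/, so it voices to [g]. /eubiposookog/ → eubibozoogog.
Rule 2 (nasal place assimilation): no segment meets the environment; /eubibozoogog/ is unchanged.
Rule 3 (intervocalic spirantization): /b/ is a stop between vowels /u/ and /i/, so it spirantizes to the fricative [v]. /b/ is a stop between vowels /i/ and /o/, so it spirantizes to the fricative [v]. /eubibozoogog/ → euvivozoogog.
Rule 4 (final devoicing): /g/ is a voiced obstruent in word-final position, so it devoices to [k]. /euvivozoogog/ → euvivozoogok.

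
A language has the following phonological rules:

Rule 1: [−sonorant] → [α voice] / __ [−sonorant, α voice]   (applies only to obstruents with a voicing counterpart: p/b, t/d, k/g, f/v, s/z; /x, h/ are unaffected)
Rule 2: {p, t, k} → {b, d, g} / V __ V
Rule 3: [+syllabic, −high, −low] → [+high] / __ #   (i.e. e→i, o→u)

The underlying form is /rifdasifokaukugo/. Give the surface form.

rivdasifogaugugu

Rule 1 (regressive voicing assimilation): /f/ precedes the voiced obstruent /d/, so it voices to [v] by assimilation. /rifdasifokaukugo/ → rivdasifokaukugo.
Rule 2 (intervocalic voicing): /k/ is a voiceless stop between vowels /o/ and /a/, so it voices to [g]. /k/ is a voiceless stop between vowels /u/ and /u/, so it voices to [g]. /rivdasifokaukugo/ → rivdasifogaugugo.
Rule 3 (final vowel raising): /o/ is a mid vowel in word-final position, so it raises to [u]. /rivdasifogaugugo/ → rivdasifogaugugu.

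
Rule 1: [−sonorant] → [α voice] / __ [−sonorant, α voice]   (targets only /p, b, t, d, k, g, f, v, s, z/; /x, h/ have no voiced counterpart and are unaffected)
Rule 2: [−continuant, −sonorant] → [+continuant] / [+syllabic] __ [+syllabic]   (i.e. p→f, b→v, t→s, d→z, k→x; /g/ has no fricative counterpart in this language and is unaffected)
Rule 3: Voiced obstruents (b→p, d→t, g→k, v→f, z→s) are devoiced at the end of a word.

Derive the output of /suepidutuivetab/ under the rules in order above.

suefizusuivesap

Rule 1 (regressive voicing assimilation): no segment meets the environment; /suepidutuivetab/ is unchanged.
Rule 2 (intervocalic spirantization): /p/ is a stop between vowels /e/ and /i/, so it spirantizes to the fricative [f]. /d/ is a stop between vowels /i/ and /u/, so it spirantizes to the fricative [z]. /t/ is a stop between vowels /u/ and /u/, so it spirantizes to the fricative [s]. /t/ is a stop between vowels /e/ and /a/, so it spirantizes to the fricative [s]. /suepidutuivetab/ → suefizusuivesab.
Rule 3 (final devoicing): /b/ is a voiced obstruent in word-final position, so it devoices to [p]. /suefizusuivesab/ → suefizusuivesap.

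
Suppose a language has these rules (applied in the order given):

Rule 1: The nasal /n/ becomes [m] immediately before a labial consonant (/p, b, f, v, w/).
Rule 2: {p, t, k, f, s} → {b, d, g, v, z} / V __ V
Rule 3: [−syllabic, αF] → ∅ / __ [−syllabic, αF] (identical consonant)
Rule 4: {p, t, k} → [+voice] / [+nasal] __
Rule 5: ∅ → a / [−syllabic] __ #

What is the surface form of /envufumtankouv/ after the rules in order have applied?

Rule 1 (nasal place assimilation): /n/ precedes the labial consonant /v/, so it assimilates in place to [m]. /envufumtankouv/ → emvufumtankouv.
Rule 2 (intervocalic voicing): /f/ is a voiceless obstruent between vowels /u/ and /u/, so it voices to [v]. /emvufumtankouv/ → emvuvumtankouv.
Rule 3 (degemination): no segment meets the environment; /emvuvumtankouv/ is unchanged.
Rule 4 (post-nasal voicing): /t/ is a voiceless stop immediately after the nasal /m/, so it voices to [d]. /k/ is a voiceless stop immediately after the nasal /n/, so it voices to [g]. /emvuvumtankouv/ → emvuvumdangouv.
Rule 5 (final a-epenthesis): the form ends in the consonant /v/, so [a] is inserted word-finally. /emvuvumdangouv/ → emvuvumdangouva.

emvuvumdangouva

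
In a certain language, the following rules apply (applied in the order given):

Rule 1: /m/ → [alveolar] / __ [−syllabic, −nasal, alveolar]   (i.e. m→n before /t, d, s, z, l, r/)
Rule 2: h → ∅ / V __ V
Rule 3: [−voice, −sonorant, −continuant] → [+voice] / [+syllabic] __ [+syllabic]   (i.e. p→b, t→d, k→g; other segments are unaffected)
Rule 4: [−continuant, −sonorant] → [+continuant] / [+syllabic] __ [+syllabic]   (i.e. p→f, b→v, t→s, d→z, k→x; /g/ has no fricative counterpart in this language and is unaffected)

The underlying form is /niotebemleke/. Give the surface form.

Rule 1 (nasal place assimilation): /m/ precedes the alveolar consonant /l/, so it assimilates in place to [n]. /niotebemleke/ → niotebenleke.
Rule 2 (intervocalic h-deletion): no segment meets the environment; /niotebenleke/ is unchanged.
Rule 3 (intervocalic voicing): /t/ is a voiceless stop between vowels /o/ and /e/, so it voices to [d]. /k/ is a voiceless stop between vowels /e/ and /e/, so it voices to [g]. /niotebenleke/ → niodebenlege.
Rule 4 (intervocalic spirantization): /d/ is a stop between vowels /o/ and /e/, so it spirantizes to the fricative [z]. /b/ is a stop between vowels /e/ and /e/, so it spirantizes to the fricative [v]. /niodebenlege/ → niozevenlege.

niozevenlege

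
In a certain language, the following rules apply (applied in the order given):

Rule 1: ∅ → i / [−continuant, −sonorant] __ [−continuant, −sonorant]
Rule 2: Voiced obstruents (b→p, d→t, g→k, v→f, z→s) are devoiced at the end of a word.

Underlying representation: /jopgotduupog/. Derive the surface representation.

jopigotiduupok

Rule 1 (stop-cluster i-epenthesis): /p/ and /g/ form a stop–stop cluster, so [i] is inserted between them. /t/ and /d/ form a stop–stop cluster, so [i] is inserted between them. /jopgotduupog/ → jopigotiduupog.
Rule 2 (final devoicing): /g/ is a voiced obstruent in word-final position, so it devoices to [k]. /jopigotiduupog/ → jopigotiduupok.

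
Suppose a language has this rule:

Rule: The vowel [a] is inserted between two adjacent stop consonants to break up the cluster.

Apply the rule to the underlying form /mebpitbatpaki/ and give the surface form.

mebapitabatapaki

/b/ and /p/ form a stop–stop cluster, so [a] is inserted between them.
/t/ and /b/ form a stop–stop cluster, so [a] is inserted between them.
/t/ and /p/ form a stop–stop cluster, so [a] is inserted between them.
Surface form: [mebapitabatapaki].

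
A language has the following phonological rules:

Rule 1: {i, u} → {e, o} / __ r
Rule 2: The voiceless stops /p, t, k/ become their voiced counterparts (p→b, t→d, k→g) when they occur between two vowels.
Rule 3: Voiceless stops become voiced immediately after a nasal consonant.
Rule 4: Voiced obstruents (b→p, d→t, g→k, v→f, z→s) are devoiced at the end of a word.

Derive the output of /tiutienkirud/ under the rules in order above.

Rule 1 (pre-rhotic lowering): /i/ is a high vowel immediately before /r/, so it lowers to [e]. /tiutienkirud/ → tiutienkerud.
Rule 2 (intervocalic voicing): /t/ is a voiceless stop between vowels /u/ and /i/, so it voices to [d]. /tiutienkerud/ → tiudienkerud.
Rule 3 (post-nasal voicing): /k/ is a voiceless stop immediately after the nasal /n/, so it voices to [g]. /tiudienkerud/ → tiudiengerud.
Rule 4 (final devoicing): /d/ is a voiced obstruent in word-final position, so it devoices to [t]. /tiudiengerud/ → tiudiengerut.

tiudiengerut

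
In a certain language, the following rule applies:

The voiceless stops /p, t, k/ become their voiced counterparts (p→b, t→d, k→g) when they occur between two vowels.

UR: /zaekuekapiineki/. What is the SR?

zaeguegabiinegi

/k/ is a voiceless stop between vowels /e/ and /u/, so it voices to [g].
/k/ is a voiceless stop between vowels /e/ and /a/, so it voices to [g].
/p/ is a voiceless stop between vowels /a/ and /i/, so it voices to [b].
/k/ is a voiceless stop between vowels /e/ and /i/, so it voices to [g].
Surface form: [zaeguegabiinegi].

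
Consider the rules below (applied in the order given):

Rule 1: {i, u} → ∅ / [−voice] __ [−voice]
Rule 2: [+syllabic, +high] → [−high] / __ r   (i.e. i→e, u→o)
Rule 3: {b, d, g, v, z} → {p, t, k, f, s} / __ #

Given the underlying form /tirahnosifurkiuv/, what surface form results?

terahnosforkiuf

Rule 1 (high vowel syncope): /i/ is a high vowel flanked by voiceless consonants /s/ and /f/, so it deletes. /tirahnosifurkiuv/ → tirahnosfurkiuv.
Rule 2 (pre-rhotic lowering): /i/ is a high vowel immediately before /r/, so it lowers to [e]. /u/ is a high vowel immediately before /r/, so it lowers to [o]. /tirahnosfurkiuv/ → terahnosforkiuv.
Rule 3 (final devoicing): /v/ is a voiced obstruent in word-final position, so it devoices to [f]. /terahnosforkiuv/ → terahnosforkiuf.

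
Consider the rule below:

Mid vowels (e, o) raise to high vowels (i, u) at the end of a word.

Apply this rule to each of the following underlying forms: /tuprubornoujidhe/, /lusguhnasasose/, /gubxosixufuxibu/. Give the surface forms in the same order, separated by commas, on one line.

/tuprubornoujidhe/: /e/ is a mid vowel in word-final position, so it raises to [i]. → [tuprubornoujidhi].
/lusguhnasasose/: /e/ is a mid vowel in word-final position, so it raises to [i]. → [lusguhnasasosi].
/gubxosixufuxibu/: the rule's environment is not met; surfaces unchanged as [gubxosixufuxibu].

tuprubornoujidhi, lusguhnasasosi, gubxosixufuxibu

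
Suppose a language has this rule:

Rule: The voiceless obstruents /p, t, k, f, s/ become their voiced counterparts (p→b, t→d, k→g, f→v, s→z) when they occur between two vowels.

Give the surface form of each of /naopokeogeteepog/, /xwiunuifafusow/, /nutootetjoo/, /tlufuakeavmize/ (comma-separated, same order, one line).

/naopokeogeteepog/: /p/ is a voiceless obstruent between vowels /o/ and /o/, so it voices to [b]. /k/ is a voiceless obstruent between vowels /o/ and /e/, so it voices to [g]. /t/ is a voiceless obstruent between vowels /e/ and /e/, so it voices to [d]. /p/ is a voiceless obstruent between vowels /e/ and /o/, so it voices to [b]. → [naobogeogedeebog].
/xwiunuifafusow/: /f/ is a voiceless obstruent between vowels /i/ and /a/, so it voices to [v]. /f/ is a voiceless obstruent between vowels /a/ and /u/, so it voices to [v]. /s/ is a voiceless obstruent between vowels /u/ and /o/, so it voices to [z]. → [xwiunuivavuzow].
/nutootetjoo/: /t/ is a voiceless obstruent between vowels /u/ and /o/, so it voices to [d]. /t/ is a voiceless obstruent between vowels /o/ and /e/, so it voices to [d]. → [nudoodetjoo].
/tlufuakeavmize/: /f/ is a voiceless obstruent between vowels /u/ and /u/, so it voices to [v]. /k/ is a voiceless obstruent between vowels /a/ and /e/, so it voices to [g]. → [tluvuageavmize].

naobogeogedeebog, xwiunuivavuzow, nudoodetjoo, tluvuageavmize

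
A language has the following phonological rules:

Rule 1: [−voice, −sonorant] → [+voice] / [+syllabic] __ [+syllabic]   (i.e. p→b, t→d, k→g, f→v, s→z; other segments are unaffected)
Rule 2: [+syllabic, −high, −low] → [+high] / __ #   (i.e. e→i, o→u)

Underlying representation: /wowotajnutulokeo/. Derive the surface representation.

Rule 1 (intervocalic voicing): /t/ is a voiceless obstruent between vowels /o/ and /a/, so it voices to [d]. /t/ is a voiceless obstruent between vowels /u/ and /u/, so it voices to [d]. /k/ is a voiceless obstruent between vowels /o/ and /e/, so it voices to [g]. /wowotajnutulokeo/ → wowodajnudulogeo.
Rule 2 (final vowel raising): /o/ is a mid vowel in word-final position, so it raises to [u]. /wowodajnudulogeo/ → wowodajnudulogeu.

wowodajnudulogeu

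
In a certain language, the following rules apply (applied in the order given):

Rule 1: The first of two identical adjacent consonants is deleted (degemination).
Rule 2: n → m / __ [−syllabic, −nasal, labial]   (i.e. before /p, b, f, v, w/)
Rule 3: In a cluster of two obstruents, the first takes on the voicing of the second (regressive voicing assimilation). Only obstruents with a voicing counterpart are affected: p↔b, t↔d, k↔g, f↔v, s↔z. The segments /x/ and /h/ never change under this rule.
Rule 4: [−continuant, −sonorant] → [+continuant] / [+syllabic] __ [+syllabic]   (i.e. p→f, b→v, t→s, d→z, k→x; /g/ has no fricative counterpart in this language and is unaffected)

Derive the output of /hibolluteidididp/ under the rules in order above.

Rule 1 (degemination): /ll/ is a geminate; the first /l/ deletes. /hibolluteidididp/ → hiboluteidididp.
Rule 2 (nasal place assimilation): no segment meets the environment; /hiboluteidididp/ is unchanged.
Rule 3 (regressive voicing assimilation): /d/ precedes the voiceless obstruent /p/, so it devoices to [t] by assimilation. /hiboluteidididp/ → hiboluteididitp.
Rule 4 (intervocalic spirantization): /b/ is a stop between vowels /i/ and /o/, so it spirantizes to the fricative [v]. /t/ is a stop between vowels /u/ and /e/, so it spirantizes to the fricative [s]. /d/ is a stop between vowels /i/ and /i/, so it spirantizes to the fricative [z]. /d/ is a stop between vowels /i/ and /i/, so it spirantizes to the fricative [z]. /hiboluteididitp/ → hivoluseizizitp.

hivoluseizizitp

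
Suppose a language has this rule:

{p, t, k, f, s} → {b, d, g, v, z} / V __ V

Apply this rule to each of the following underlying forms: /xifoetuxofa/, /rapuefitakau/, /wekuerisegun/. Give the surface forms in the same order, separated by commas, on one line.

xivoeduxova, rabuevidagau, weguerizegun

/xifoetuxofa/: /f/ is a voiceless obstruent between vowels /i/ and /o/, so it voices to [v]. /t/ is a voiceless obstruent between vowels /e/ and /u/, so it voices to [d]. /f/ is a voiceless obstruent between vowels /o/ and /a/, so it voices to [v]. → [xivoeduxova].
/rapuefitakau/: /p/ is a voiceless obstruent between vowels /a/ and /u/, so it voices to [b]. /f/ is a voiceless obstruent between vowels /e/ and /i/, so it voices to [v]. /t/ is a voiceless obstruent between vowels /i/ and /a/, so it voices to [d]. /k/ is a voiceless obstruent between vowels /a/ and /a/, so it voices to [g]. → [rabuevidagau].
/wekuerisegun/: /k/ is a voiceless obstruent between vowels /e/ and /u/, so it voices to [g]. /s/ is a voiceless obstruent between vowels /i/ and /e/, so it voices to [z]. → [weguerizegun].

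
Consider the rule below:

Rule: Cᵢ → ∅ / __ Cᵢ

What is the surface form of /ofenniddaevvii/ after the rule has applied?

ofenidaevii

/nn/ is a geminate; the first /n/ deletes.
/dd/ is a geminate; the first /d/ deletes.
/vv/ is a geminate; the first /v/ deletes.
Surface form: [ofenidaevii].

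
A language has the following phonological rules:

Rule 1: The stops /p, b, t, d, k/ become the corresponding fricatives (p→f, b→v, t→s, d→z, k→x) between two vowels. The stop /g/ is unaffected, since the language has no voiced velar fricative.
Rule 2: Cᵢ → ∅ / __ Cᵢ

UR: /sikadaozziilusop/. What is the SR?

sixazaoziilusop

Rule 1 (intervocalic spirantization): /k/ is a stop between vowels /i/ and /a/, so it spirantizes to the fricative [x]. /d/ is a stop between vowels /a/ and /a/, so it spirantizes to the fricative [z]. /sikadaozziilusop/ → sixazaozziilusop.
Rule 2 (degemination): /zz/ is a geminate; the first /z/ deletes. /sixazaozziilusop/ → sixazaoziilusop.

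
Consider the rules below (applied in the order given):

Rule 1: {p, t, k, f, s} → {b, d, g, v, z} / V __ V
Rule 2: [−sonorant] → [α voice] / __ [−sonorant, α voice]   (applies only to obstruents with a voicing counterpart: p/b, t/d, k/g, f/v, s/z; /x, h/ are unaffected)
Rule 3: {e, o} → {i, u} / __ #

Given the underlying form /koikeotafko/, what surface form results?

koigeodafku

Rule 1 (intervocalic voicing): /k/ is a voiceless obstruent between vowels /i/ and /e/, so it voices to [g]. /t/ is a voiceless obstruent between vowels /o/ and /a/, so it voices to [d]. /koikeotafko/ → koigeodafko.
Rule 2 (regressive voicing assimilation): no segment meets the environment; /koigeodafko/ is unchanged.
Rule 3 (final vowel raising): /o/ is a mid vowel in word-final position, so it raises to [u]. /koigeodafko/ → koigeodafku.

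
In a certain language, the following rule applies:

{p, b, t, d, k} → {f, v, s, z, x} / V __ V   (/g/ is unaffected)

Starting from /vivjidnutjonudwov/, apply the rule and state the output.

No segment of /vivjidnutjonudwov/ meets the structural description of the rule, so the form surfaces unchanged.

vivjidnutjonudwov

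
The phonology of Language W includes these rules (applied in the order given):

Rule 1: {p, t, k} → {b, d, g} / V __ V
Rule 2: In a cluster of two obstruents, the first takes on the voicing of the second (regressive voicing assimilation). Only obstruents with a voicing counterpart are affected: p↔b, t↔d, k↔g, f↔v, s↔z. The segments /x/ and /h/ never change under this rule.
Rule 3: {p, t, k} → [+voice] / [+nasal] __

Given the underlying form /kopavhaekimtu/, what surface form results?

kobafhaegimdu

Rule 1 (intervocalic voicing): /p/ is a voiceless stop between vowels /o/ and /a/, so it voices to [b]. /k/ is a voiceless stop between vowels /e/ and /i/, so it voices to [g]. /kopavhaekimtu/ → kobavhaegimtu.
Rule 2 (regressive voicing assimilation): /v/ precedes the voiceless obstruent /h/, so it devoices to [f] by assimilation. /kobavhaegimtu/ → kobafhaegimtu.
Rule 3 (post-nasal voicing): /t/ is a voiceless stop immediately after the nasal /m/, so it voices to [d]. /kobafhaegimtu/ → kobafhaegimdu.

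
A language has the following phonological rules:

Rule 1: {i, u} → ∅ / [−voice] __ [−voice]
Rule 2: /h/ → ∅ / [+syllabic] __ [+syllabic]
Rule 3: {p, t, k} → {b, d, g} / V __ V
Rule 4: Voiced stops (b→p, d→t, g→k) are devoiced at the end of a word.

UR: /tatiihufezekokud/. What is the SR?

Rule 1 (high vowel syncope): /u/ is a high vowel flanked by voiceless consonants /h/ and /f/, so it deletes. /tatiihufezekokud/ → tatiihfezekokud.
Rule 2 (intervocalic h-deletion): no segment meets the environment; /tatiihfezekokud/ is unchanged.
Rule 3 (intervocalic voicing): /t/ is a voiceless stop between vowels /a/ and /i/, so it voices to [d]. /k/ is a voiceless stop between vowels /e/ and /o/, so it voices to [g]. /k/ is a voiceless stop between vowels /o/ and /u/, so it voices to [g]. /tatiihfezekokud/ → tadiihfezegogud.
Rule 4 (final devoicing): /d/ is a voiced stop in word-final position, so it devoices to [t]. /tadiihfezegogud/ → tadiihfezegogut.

tadiihfezegogut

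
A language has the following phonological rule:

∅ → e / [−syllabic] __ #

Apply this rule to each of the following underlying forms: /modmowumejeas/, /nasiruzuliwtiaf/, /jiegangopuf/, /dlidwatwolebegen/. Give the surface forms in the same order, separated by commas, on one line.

/modmowumejeas/: the form ends in the consonant /s/, so [e] is inserted word-finally. → [modmowumejease].
/nasiruzuliwtiaf/: the form ends in the consonant /f/, so [e] is inserted word-finally. → [nasiruzuliwtiafe].
/jiegangopuf/: the form ends in the consonant /f/, so [e] is inserted word-finally. → [jiegangopufe].
/dlidwatwolebegen/: the form ends in the consonant /n/, so [e] is inserted word-finally. → [dlidwatwolebegene].

modmowumejease, nasiruzuliwtiafe, jiegangopufe, dlidwatwolebegene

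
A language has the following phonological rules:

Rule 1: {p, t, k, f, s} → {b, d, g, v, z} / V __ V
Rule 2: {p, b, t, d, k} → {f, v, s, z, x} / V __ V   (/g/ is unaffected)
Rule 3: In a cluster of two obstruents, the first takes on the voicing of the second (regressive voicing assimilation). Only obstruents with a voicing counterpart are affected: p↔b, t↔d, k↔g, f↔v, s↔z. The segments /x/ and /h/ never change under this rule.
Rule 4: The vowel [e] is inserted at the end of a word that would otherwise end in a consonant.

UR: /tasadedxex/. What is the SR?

tazazetxexe

Rule 1 (intervocalic voicing): /s/ is a voiceless obstruent between vowels /a/ and /a/, so it voices to [z]. /tasadedxex/ → tazadedxex.
Rule 2 (intervocalic spirantization): /d/ is a stop between vowels /a/ and /e/, so it spirantizes to the fricative [z]. /tazadedxex/ → tazazedxex.
Rule 3 (regressive voicing assimilation): /d/ precedes the voiceless obstruent /x/, so it devoices to [t] by assimilation. /tazazedxex/ → tazazetxex.
Rule 4 (final e-epenthesis): the form ends in the consonant /x/, so [e] is inserted word-finally. /tazazetxex/ → tazazetxexe.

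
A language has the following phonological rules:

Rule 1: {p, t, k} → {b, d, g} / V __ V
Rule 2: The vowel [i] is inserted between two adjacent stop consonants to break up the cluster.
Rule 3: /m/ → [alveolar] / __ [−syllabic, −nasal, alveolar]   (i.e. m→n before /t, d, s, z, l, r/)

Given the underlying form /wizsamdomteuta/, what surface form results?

Rule 1 (intervocalic voicing): /t/ is a voiceless stop between vowels /u/ and /a/, so it voices to [d]. /wizsamdomteuta/ → wizsamdomteuda.
Rule 2 (stop-cluster i-epenthesis): no segment meets the environment; /wizsamdomteuda/ is unchanged.
Rule 3 (nasal place assimilation): /m/ precedes the alveolar consonant /d/, so it assimilates in place to [n]. /m/ precedes the alveolar consonant /t/, so it assimilates in place to [n]. /wizsamdomteuda/ → wizsandonteuda.

wizsandonteuda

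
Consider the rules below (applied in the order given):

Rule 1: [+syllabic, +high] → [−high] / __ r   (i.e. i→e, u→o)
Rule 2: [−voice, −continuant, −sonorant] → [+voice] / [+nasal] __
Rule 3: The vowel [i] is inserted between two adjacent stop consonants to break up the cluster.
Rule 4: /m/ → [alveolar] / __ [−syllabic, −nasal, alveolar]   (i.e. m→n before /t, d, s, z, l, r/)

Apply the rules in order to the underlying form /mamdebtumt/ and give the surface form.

mandebitund

Rule 1 (pre-rhotic lowering): no segment meets the environment; /mamdebtumt/ is unchanged.
Rule 2 (post-nasal voicing): /t/ is a voiceless stop immediately after the nasal /m/, so it voices to [d]. /mamdebtumt/ → mamdebtumd.
Rule 3 (stop-cluster i-epenthesis): /b/ and /t/ form a stop–stop cluster, so [i] is inserted between them. /mamdebtumd/ → mamdebitumd.
Rule 4 (nasal place assimilation): /m/ precedes the alveolar consonant /d/, so it assimilates in place to [n]. /m/ precedes the alveolar consonant /d/, so it assimilates in place to [n]. /mamdebitumd/ → mandebitund.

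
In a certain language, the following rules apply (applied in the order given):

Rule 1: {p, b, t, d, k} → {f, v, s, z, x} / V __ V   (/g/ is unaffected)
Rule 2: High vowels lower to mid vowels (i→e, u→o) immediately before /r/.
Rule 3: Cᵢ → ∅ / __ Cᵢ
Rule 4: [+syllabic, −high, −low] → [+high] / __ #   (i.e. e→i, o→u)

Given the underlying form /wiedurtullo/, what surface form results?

wiezortulu

Rule 1 (intervocalic spirantization): /d/ is a stop between vowels /e/ and /u/, so it spirantizes to the fricative [z]. /wiedurtullo/ → wiezurtullo.
Rule 2 (pre-rhotic lowering): /u/ is a high vowel immediately before /r/, so it lowers to [o]. /wiezurtullo/ → wiezortullo.
Rule 3 (degemination): /ll/ is a geminate; the first /l/ deletes. /wiezortullo/ → wiezortulo.
Rule 4 (final vowel raising): /o/ is a mid vowel in word-final position, so it raises to [u]. /wiezortulo/ → wiezortulu.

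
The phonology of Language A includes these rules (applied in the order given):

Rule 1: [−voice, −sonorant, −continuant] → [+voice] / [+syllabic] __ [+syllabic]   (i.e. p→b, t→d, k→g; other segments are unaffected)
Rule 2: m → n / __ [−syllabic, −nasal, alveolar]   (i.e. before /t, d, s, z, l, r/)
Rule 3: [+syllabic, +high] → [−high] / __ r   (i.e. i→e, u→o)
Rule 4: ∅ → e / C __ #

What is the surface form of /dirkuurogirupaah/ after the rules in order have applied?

Rule 1 (intervocalic voicing): /p/ is a voiceless stop between vowels /u/ and /a/, so it voices to [b]. /dirkuurogirupaah/ → dirkuurogirubaah.
Rule 2 (nasal place assimilation): no segment meets the environment; /dirkuurogirubaah/ is unchanged.
Rule 3 (pre-rhotic lowering): /i/ is a high vowel immediately before /r/, so it lowers to [e]. /u/ is a high vowel immediately before /r/, so it lowers to [o]. /i/ is a high vowel immediately before /r/, so it lowers to [e]. /dirkuurogirubaah/ → derkuorogerubaah.
Rule 4 (final e-epenthesis): the form ends in the consonant /h/, so [e] is inserted word-finally. /derkuorogerubaah/ → derkuorogerubaahe.

derkuorogerubaahe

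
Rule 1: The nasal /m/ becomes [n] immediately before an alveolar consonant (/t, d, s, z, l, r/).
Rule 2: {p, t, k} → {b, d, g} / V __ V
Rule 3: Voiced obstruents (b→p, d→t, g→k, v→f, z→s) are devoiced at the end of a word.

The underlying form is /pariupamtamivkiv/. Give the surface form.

pariubantamivkif

Rule 1 (nasal place assimilation): /m/ precedes the alveolar consonant /t/, so it assimilates in place to [n]. /pariupamtamivkiv/ → pariupantamivkiv.
Rule 2 (intervocalic voicing): /p/ is a voiceless stop between vowels /u/ and /a/, so it voices to [b]. /pariupantamivkiv/ → pariubantamivkiv.
Rule 3 (final devoicing): /v/ is a voiced obstruent in word-final position, so it devoices to [f]. /pariubantamivkiv/ → pariubantamivkif.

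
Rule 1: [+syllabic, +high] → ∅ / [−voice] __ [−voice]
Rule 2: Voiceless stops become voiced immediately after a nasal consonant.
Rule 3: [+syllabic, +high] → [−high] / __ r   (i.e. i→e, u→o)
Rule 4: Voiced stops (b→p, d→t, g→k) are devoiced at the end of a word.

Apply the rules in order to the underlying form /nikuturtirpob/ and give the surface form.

Rule 1 (high vowel syncope): /u/ is a high vowel flanked by voiceless consonants /k/ and /t/, so it deletes. /nikuturtirpob/ → nikturtirpob.
Rule 2 (post-nasal voicing): no segment meets the environment; /nikturtirpob/ is unchanged.
Rule 3 (pre-rhotic lowering): /u/ is a high vowel immediately before /r/, so it lowers to [o]. /i/ is a high vowel immediately before /r/, so it lowers to [e]. /nikturtirpob/ → niktorterpob.
Rule 4 (final devoicing): /b/ is a voiced stop in word-final position, so it devoices to [p]. /niktorterpob/ → niktorterpop.

niktorterpop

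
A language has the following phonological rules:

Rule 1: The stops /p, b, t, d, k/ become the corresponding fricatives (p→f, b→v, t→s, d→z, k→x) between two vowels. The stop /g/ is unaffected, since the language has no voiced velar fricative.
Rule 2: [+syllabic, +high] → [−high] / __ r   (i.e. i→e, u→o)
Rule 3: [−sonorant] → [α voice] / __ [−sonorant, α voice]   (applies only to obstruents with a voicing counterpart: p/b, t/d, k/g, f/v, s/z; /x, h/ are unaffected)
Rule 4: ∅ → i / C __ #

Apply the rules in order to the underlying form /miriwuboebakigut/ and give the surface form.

meriwuvoevaxiguti

Rule 1 (intervocalic spirantization): /b/ is a stop between vowels /u/ and /o/, so it spirantizes to the fricative [v]. /b/ is a stop between vowels /e/ and /a/, so it spirantizes to the fricative [v]. /k/ is a stop between vowels /a/ and /i/, so it spirantizes to the fricative [x]. /miriwuboebakigut/ → miriwuvoevaxigut.
Rule 2 (pre-rhotic lowering): /i/ is a high vowel immediately before /r/, so it lowers to [e]. /miriwuvoevaxigut/ → meriwuvoevaxigut.
Rule 3 (regressive voicing assimilation): no segment meets the environment; /meriwuvoevaxigut/ is unchanged.
Rule 4 (final i-epenthesis): the form ends in the consonant /t/, so [i] is inserted word-finally. /meriwuvoevaxigut/ → meriwuvoevaxiguti.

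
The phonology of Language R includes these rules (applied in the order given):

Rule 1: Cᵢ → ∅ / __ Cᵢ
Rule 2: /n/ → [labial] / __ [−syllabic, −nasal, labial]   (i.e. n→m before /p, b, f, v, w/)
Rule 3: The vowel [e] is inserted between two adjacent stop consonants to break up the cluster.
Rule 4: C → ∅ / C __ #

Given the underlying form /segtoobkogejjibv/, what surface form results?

Rule 1 (degemination): /jj/ is a geminate; the first /j/ deletes. /segtoobkogejjibv/ → segtoobkogejibv.
Rule 2 (nasal place assimilation): no segment meets the environment; /segtoobkogejibv/ is unchanged.
Rule 3 (stop-cluster e-epenthesis): /g/ and /t/ form a stop–stop cluster, so [e] is inserted between them. /b/ and /k/ form a stop–stop cluster, so [e] is inserted between them. /segtoobkogejibv/ → segetoobekogejibv.
Rule 4 (final cluster simplification): /v/ is the second consonant of a word-final cluster /bv/, so it deletes. /segetoobekogejibv/ → segetoobekogejib.

segetoobekogejib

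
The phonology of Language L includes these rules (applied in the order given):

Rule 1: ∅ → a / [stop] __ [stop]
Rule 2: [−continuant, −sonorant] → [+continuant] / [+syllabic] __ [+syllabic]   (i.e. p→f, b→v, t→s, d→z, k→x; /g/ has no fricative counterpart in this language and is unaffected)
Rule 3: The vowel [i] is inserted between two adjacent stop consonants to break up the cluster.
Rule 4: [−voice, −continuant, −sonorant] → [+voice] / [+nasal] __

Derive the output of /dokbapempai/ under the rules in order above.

doxavafembai

Rule 1 (stop-cluster a-epenthesis): /k/ and /b/ form a stop–stop cluster, so [a] is inserted between them. /dokbapempai/ → dokabapempai.
Rule 2 (intervocalic spirantization): /k/ is a stop between vowels /o/ and /a/, so it spirantizes to the fricative [x]. /b/ is a stop between vowels /a/ and /a/, so it spirantizes to the fricative [v]. /p/ is a stop between vowels /a/ and /e/, so it spirantizes to the fricative [f]. /dokabapempai/ → doxavafempai.
Rule 3 (stop-cluster i-epenthesis): no segment meets the environment; /doxavafempai/ is unchanged.
Rule 4 (post-nasal voicing): /p/ is a voiceless stop immediately after the nasal /m/, so it voices to [b]. /doxavafempai/ → doxavafembai.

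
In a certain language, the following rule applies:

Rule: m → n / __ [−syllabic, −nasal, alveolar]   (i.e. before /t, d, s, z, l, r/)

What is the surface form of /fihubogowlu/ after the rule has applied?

fihubogowlu

No segment of /fihubogowlu/ meets the structural description of the rule, so the form surfaces unchanged.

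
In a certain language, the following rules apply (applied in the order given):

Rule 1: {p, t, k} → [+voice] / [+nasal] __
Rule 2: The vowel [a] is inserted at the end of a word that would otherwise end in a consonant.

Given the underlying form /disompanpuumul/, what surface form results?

Rule 1 (post-nasal voicing): /p/ is a voiceless stop immediately after the nasal /m/, so it voices to [b]. /p/ is a voiceless stop immediately after the nasal /n/, so it voices to [b]. /disompanpuumul/ → disombanbuumul.
Rule 2 (final a-epenthesis): the form ends in the consonant /l/, so [a] is inserted word-finally. /disombanbuumul/ → disombanbuumula.

disombanbuumula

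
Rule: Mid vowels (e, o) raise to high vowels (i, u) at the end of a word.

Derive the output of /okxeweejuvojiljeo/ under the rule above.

/o/ is a mid vowel in word-final position, so it raises to [u].
The other instances of /o/, /e/ do not occur in the required environment and remain unchanged.
Surface form: [okxeweejuvojiljeu].

okxeweejuvojiljeu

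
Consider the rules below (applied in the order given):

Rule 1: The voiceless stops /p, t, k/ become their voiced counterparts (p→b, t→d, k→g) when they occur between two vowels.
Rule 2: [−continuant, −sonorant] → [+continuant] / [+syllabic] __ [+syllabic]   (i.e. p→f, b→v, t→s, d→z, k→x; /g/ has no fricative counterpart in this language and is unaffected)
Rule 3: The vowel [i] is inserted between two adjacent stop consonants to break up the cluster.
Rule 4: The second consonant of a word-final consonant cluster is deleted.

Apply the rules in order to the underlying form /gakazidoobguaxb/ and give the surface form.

gagazizoobiguax

Rule 1 (intervocalic voicing): /k/ is a voiceless stop between vowels /a/ and /a/, so it voices to [g]. /gakazidoobguaxb/ → gagazidoobguaxb.
Rule 2 (intervocalic spirantization): /d/ is a stop between vowels /i/ and /o/, so it spirantizes to the fricative [z]. /gagazidoobguaxb/ → gagazizoobguaxb.
Rule 3 (stop-cluster i-epenthesis): /b/ and /g/ form a stop–stop cluster, so [i] is inserted between them. /gagazizoobguaxb/ → gagazizoobiguaxb.
Rule 4 (final cluster simplification): /b/ is the second consonant of a word-final cluster /xb/, so it deletes. /gagazizoobiguaxb/ → gagazizoobiguax.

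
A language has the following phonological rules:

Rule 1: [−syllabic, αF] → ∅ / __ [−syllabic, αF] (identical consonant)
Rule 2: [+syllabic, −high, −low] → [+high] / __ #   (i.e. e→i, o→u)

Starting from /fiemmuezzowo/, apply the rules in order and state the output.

Rule 1 (degemination): /mm/ is a geminate; the first /m/ deletes. /zz/ is a geminate; the first /z/ deletes. /fiemmuezzowo/ → fiemuezowo.
Rule 2 (final vowel raising): /o/ is a mid vowel in word-final position, so it raises to [u]. /fiemuezowo/ → fiemuezowu.

fiemuezowu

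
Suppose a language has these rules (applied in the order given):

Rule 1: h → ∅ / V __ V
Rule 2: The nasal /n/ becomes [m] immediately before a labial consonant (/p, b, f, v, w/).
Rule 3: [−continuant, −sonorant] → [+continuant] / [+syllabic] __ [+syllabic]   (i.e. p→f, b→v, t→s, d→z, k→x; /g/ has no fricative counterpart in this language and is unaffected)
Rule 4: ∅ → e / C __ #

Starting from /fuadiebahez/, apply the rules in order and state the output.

fuazievaeze

Rule 1 (intervocalic h-deletion): /h/ occurs between vowels /a/ and /e/, so it deletes. /fuadiebahez/ → fuadiebaez.
Rule 2 (nasal place assimilation): no segment meets the environment; /fuadiebaez/ is unchanged.
Rule 3 (intervocalic spirantization): /d/ is a stop between vowels /a/ and /i/, so it spirantizes to the fricative [z]. /b/ is a stop between vowels /e/ and /a/, so it spirantizes to the fricative [v]. /fuadiebaez/ → fuazievaez.
Rule 4 (final e-epenthesis): the form ends in the consonant /z/, so [e] is inserted word-finally. /fuazievaez/ → fuazievaeze.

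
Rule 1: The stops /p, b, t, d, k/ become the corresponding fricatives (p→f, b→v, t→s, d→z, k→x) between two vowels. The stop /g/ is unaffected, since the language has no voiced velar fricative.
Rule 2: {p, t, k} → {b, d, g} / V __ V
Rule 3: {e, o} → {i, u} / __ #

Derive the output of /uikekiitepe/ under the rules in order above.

uixexiisefi

Rule 1 (intervocalic spirantization): /k/ is a stop between vowels /i/ and /e/, so it spirantizes to the fricative [x]. /k/ is a stop between vowels /e/ and /i/, so it spirantizes to the fricative [x]. /t/ is a stop between vowels /i/ and /e/, so it spirantizes to the fricative [s]. /p/ is a stop between vowels /e/ and /e/, so it spirantizes to the fricative [f]. /uikekiitepe/ → uixexiisefe.
Rule 2 (intervocalic voicing): no segment meets the environment; /uixexiisefe/ is unchanged.
Rule 3 (final vowel raising): /e/ is a mid vowel in word-final position, so it raises to [i]. /uixexiisefe/ → uixexiisefi.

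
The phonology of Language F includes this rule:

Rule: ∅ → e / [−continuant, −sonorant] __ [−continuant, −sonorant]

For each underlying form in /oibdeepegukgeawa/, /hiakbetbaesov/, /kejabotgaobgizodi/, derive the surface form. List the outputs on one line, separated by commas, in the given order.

/oibdeepegukgeawa/: /b/ and /d/ form a stop–stop cluster, so [e] is inserted between them. /k/ and /g/ form a stop–stop cluster, so [e] is inserted between them. → [oibedeepegukegeawa].
/hiakbetbaesov/: /k/ and /b/ form a stop–stop cluster, so [e] is inserted between them. /t/ and /b/ form a stop–stop cluster, so [e] is inserted between them. → [hiakebetebaesov].
/kejabotgaobgizodi/: /t/ and /g/ form a stop–stop cluster, so [e] is inserted between them. /b/ and /g/ form a stop–stop cluster, so [e] is inserted between them. → [kejabotegaobegizodi].

oibedeepegukegeawa, hiakebetebaesov, kejabotegaobegizodi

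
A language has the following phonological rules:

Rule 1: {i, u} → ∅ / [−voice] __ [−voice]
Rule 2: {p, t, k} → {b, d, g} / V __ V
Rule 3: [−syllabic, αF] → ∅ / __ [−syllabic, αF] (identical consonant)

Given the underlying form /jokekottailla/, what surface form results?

Rule 1 (high vowel syncope): no segment meets the environment; /jokekottailla/ is unchanged.
Rule 2 (intervocalic voicing): /k/ is a voiceless stop between vowels /o/ and /e/, so it voices to [g]. /k/ is a voiceless stop between vowels /e/ and /o/, so it voices to [g]. /jokekottailla/ → jogegottailla.
Rule 3 (degemination): /tt/ is a geminate; the first /t/ deletes. /ll/ is a geminate; the first /l/ deletes. /jogegottailla/ → jogegotaila.

jogegotaila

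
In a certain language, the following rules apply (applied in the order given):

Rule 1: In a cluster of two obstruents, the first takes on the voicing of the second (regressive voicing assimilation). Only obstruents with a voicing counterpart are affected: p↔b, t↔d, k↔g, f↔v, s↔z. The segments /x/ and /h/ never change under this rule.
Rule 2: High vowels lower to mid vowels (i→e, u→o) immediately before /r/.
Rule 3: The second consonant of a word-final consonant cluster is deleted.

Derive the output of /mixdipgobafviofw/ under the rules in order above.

mixdibgobavviof

Rule 1 (regressive voicing assimilation): /p/ precedes the voiced obstruent /g/, so it voices to [b] by assimilation. /f/ precedes the voiced obstruent /v/, so it voices to [v] by assimilation. /mixdipgobafviofw/ → mixdibgobavviofw.
Rule 2 (pre-rhotic lowering): no segment meets the environment; /mixdibgobavviofw/ is unchanged.
Rule 3 (final cluster simplification): /w/ is the second consonant of a word-final cluster /fw/, so it deletes. /mixdibgobavviofw/ → mixdibgobavviof.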